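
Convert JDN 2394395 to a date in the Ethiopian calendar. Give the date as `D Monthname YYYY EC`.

JDN 2394395 is 13 July 1843 in the Gregorian calendar.
In the Ethiopian calendar that day is 7 Hamle 1835 EC.

7 Hamle 1835 EC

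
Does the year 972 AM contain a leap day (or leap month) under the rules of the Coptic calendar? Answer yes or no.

no

972 mod 4 = 0; in the Coptic calendar a year is leap when year mod 4 = 3, so it is a common year.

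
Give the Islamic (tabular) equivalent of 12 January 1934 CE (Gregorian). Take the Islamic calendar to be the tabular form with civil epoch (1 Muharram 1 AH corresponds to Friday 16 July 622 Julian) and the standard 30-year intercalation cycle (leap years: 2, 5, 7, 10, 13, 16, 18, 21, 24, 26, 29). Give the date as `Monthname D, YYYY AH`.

Julian Day Number of the source date = 2427450.
Converting JDN 2427450 to the tabular Islamic calendar gives 26 Ramadan 1352 AH.

Ramadan 26, 1352 AH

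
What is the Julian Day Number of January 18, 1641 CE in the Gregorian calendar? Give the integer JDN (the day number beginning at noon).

JDN 2299161 is 15 October 1582 CE (Gregorian); the target day is +21280 days from there, so JDN = 2320441.

2320441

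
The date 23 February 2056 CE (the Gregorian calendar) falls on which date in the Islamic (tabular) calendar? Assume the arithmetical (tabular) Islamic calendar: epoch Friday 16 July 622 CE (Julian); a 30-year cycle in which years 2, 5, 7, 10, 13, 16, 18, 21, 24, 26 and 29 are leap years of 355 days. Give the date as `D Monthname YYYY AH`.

Both dates share Julian Day Number 2472052; in the tabular Islamic calendar that is 6 Sha'ban 1478 AH.

6 Sha'ban 1478 AH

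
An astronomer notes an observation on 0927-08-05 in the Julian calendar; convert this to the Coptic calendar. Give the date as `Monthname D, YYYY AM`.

Both dates share Julian Day Number 2059861; in the Coptic calendar that is 12 Mesori 643 AM.

Mesori 12, 643 AM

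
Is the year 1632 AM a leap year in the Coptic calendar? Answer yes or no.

1632 mod 4 = 0; in the Coptic calendar a year is leap when year mod 4 = 3, so it is a common year.

no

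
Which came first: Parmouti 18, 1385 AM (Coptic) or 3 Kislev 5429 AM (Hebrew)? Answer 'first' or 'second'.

second

The two dates have Julian Day Numbers 2330763 and 2330596 respectively.
Since 2330596 < 2330763, the second date comes first.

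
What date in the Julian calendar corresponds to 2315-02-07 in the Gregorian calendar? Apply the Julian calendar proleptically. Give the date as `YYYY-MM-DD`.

2315-01-22

The Julian–Gregorian offset here is 16 days (Julian trailing).
7 February 2315 Gregorian − 16 days → 22 January 2315 Julian.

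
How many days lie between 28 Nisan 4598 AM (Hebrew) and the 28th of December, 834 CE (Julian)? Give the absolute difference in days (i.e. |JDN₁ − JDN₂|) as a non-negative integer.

First date → JDN 2027253; second date → JDN 2026038.
The interval is |2027253 − 2026038| = 1215 days.

1215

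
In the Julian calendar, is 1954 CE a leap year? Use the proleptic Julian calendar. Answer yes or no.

no

1954 mod 4 = 2, so it is a common year in the Julian calendar.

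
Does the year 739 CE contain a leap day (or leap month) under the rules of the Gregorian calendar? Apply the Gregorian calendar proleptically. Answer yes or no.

739 is not divisible by 4, so it is a common year.

no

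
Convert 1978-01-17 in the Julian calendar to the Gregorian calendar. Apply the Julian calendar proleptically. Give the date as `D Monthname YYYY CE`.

30 January 1978 CE

The Julian–Gregorian offset here is 13 days (Julian trailing).
17 January 1978 Julian + 13 days → 30 January 1978 Gregorian.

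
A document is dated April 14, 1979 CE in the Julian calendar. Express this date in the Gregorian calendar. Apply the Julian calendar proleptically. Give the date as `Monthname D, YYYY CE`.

The Julian–Gregorian offset here is 13 days (Julian trailing).
14 April 1979 Julian + 13 days → 27 April 1979 Gregorian.

April 27, 1979 CE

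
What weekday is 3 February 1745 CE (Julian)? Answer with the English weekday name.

In the Gregorian calendar this is 14 February 1745 (JDN 2358453).
2358453 ≡ 6 (mod 7); counting from Monday = 0 gives Sunday.

Sunday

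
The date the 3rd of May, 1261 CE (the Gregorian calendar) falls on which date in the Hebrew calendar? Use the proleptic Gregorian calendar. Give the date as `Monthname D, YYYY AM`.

Both dates share Julian Day Number 2181754; in the Hebrew calendar that is 25 Iyar 5021 AM.

Iyar 25, 5021 AM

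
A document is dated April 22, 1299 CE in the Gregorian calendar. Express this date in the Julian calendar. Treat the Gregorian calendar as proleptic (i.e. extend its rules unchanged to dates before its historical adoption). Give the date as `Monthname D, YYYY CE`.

At this point the Julian calendar is 7 days behind the Gregorian.
22 April 1299 Gregorian − 7 days → 15 April 1299 Julian.

April 15, 1299 CE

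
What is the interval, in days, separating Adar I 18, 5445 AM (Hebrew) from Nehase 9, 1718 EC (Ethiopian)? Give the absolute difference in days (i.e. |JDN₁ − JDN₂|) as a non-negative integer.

JDN of the first date = 2336547.
JDN of the second date = 2351693.
|2351693 − 2336547| = 15146.

15146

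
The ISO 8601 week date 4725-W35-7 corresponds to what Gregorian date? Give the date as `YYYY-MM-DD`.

ISO week 1 of 4725 is the week containing the first Thursday of 4725.
Week 35, day 7 (Sunday) lands on 4725-08-30.

4725-08-30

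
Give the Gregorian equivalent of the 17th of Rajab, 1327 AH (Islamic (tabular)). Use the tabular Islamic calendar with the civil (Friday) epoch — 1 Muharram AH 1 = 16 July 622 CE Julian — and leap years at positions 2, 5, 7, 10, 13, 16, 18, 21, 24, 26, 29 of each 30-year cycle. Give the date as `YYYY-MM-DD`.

1909-08-04

Julian Day Number of the source date = 2418523.
Converting JDN 2418523 to the Gregorian calendar gives 4 August 1909 CE.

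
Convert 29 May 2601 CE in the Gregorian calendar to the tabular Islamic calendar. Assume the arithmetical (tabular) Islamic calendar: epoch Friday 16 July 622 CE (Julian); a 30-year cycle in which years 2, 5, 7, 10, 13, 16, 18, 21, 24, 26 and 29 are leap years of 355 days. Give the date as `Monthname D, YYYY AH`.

Sha'ban 4, 2040 AH

Both dates share Julian Day Number 2671204; in the tabular Islamic calendar that is 4 Sha'ban 2040 AH.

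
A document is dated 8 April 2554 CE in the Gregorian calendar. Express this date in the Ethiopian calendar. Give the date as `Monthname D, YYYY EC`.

Megabit 26, 2546 EC

Both dates share Julian Day Number 2653987; in the Ethiopian calendar that is 26 Megabit 2546 EC.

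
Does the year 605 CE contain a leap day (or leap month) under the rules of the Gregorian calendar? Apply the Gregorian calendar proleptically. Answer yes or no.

no

605 is not divisible by 4, so it is a common year.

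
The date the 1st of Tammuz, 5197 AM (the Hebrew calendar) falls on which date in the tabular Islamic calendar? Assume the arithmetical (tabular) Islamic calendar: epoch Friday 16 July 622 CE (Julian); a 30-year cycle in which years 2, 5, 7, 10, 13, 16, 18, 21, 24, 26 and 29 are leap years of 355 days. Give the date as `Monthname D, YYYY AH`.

Julian Day Number of the source date = 2246077.
Converting JDN 2246077 to the tabular Islamic calendar gives 29 Dhu al-Qa'dah 840 AH.

Dhu al-Qa'dah 29, 840 AH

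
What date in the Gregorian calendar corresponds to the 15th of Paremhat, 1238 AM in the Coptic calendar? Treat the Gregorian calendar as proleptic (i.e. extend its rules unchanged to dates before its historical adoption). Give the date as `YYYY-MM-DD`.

Both dates share Julian Day Number 2277038; in the Gregorian calendar that is 21 March 1522 CE.

1522-03-21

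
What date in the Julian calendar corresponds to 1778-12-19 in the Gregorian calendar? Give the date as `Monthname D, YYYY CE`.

The Julian–Gregorian offset here is 11 days (Julian trailing).
19 December 1778 Gregorian − 11 days → 8 December 1778 Julian.

December 8, 1778 CE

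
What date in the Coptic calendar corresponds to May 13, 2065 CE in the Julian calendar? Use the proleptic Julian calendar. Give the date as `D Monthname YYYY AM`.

Julian Day Number of the source date = 2475432.
Converting JDN 2475432 to the Coptic calendar gives 18 Pashons 1781 AM.

18 Pashons 1781 AM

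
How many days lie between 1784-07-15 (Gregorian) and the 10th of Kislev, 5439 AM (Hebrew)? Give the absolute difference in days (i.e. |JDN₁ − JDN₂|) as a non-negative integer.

38583

JDN of the first date = 2372849.
JDN of the second date = 2334266.
|2334266 − 2372849| = 38583.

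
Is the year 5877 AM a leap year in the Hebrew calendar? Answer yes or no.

Hebrew year 5877 is year 6 of its 19-year Metonic cycle; leap years are at positions 3, 6, 8, 11, 14, 17, 19, so it is a leap year (13 months).

yes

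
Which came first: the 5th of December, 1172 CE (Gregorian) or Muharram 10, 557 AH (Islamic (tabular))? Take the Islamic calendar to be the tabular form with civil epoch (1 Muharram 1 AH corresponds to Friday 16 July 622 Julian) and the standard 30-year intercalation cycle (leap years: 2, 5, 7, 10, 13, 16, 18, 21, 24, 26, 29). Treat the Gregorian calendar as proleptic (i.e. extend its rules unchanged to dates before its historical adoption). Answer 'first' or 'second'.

First date → JDN 2149463; second date → JDN 2145477.
JDN 2145477 < JDN 2149463, so the second date is earlier.

second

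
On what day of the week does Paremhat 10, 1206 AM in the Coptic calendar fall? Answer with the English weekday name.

In the proleptic Gregorian calendar this is 15 March 1490 (JDN 2265345).
2265345 ≡ 5 (mod 7); counting from Monday = 0 gives Saturday.

Saturday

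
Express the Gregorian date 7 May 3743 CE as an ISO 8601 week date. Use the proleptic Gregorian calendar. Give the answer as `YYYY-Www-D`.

The weekday is Tuesday (ISO weekday 2).
That Tuesday belongs to ISO week 19 of ISO year 3743.

3743-W19-2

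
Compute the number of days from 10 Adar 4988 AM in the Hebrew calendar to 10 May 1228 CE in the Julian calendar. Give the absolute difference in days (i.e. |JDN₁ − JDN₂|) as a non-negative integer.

JDN of the first date = 2169633.
JDN of the second date = 2169715.
|2169715 − 2169633| = 82.

82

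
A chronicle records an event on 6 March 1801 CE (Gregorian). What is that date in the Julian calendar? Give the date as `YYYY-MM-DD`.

The Julian–Gregorian offset here is 12 days (Julian trailing).
6 March 1801 Gregorian − 12 days → 22 February 1801 Julian.

1801-02-22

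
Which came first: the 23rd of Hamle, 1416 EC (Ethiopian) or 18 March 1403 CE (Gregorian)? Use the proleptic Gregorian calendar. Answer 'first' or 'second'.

Converting both to JDN: 2241372 vs 2233571; the smaller is the second.

second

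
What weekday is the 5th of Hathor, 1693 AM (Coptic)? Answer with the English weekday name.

Sunday

In the Gregorian calendar this is 14 November 1976 (JDN 2443097).
2443097 ≡ 6 (mod 7); counting from Monday = 0 gives Sunday.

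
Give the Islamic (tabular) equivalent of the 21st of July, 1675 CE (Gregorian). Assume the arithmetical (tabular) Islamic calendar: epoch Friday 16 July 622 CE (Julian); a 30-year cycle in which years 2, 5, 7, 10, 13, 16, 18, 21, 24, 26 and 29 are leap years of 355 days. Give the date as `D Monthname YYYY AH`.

27 Rabi' al-Thani 1086 AH

Julian Day Number of the source date = 2333043.
Converting JDN 2333043 to the tabular Islamic calendar gives 27 Rabi' al-Thani 1086 AH.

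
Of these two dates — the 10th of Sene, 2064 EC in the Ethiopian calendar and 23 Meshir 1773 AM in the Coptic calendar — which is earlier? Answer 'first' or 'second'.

The two dates have Julian Day Numbers 2478011 and 2472425 respectively.
Since 2472425 < 2478011, the second date comes first.

second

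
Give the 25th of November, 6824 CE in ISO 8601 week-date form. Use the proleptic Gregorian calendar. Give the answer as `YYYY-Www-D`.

6824-W48-1

The weekday is Monday (ISO weekday 1).
That Monday belongs to ISO week 48 of ISO year 6824.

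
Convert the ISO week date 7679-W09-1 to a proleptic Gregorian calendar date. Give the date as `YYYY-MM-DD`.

7679-02-27

ISO week 1 of 7679 is the week containing the first Thursday of 7679.
Week 9, day 1 (Monday) lands on 7679-02-27.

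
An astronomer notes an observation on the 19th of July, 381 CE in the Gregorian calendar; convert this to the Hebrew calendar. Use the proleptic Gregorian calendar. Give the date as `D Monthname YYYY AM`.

Both dates share Julian Day Number 1860417; in the Hebrew calendar that is 10 Av 4141 AM.

10 Av 4141 AM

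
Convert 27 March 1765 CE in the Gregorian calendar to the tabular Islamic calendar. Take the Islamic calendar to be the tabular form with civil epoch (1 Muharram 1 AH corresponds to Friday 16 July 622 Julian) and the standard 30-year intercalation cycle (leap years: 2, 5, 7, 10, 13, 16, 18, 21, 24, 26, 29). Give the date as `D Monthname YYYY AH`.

4 Shawwal 1178 AH

Julian Day Number of the source date = 2365799.
Converting JDN 2365799 to the tabular Islamic calendar gives 4 Shawwal 1178 AH.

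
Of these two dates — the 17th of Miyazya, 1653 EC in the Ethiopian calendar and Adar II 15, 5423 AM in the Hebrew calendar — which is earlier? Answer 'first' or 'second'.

Converting both to JDN: 2327840 vs 2328541; the smaller is the first.

first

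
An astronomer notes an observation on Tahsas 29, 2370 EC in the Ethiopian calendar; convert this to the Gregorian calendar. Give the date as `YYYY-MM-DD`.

Both dates share Julian Day Number 2589616; in the Gregorian calendar that is 10 January 2378 CE.

2378-01-10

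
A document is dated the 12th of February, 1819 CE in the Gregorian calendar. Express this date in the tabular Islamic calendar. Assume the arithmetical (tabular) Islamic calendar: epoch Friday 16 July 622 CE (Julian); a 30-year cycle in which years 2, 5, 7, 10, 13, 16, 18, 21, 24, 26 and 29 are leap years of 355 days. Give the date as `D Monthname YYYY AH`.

16 Rabi' al-Thani 1234 AH

Julian Day Number of the source date = 2385478.
Converting JDN 2385478 to the tabular Islamic calendar gives 16 Rabi' al-Thani 1234 AH.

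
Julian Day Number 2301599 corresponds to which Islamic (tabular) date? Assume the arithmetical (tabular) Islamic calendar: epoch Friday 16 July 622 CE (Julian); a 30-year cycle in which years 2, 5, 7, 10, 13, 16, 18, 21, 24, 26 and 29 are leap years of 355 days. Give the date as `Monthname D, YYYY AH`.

Sha'ban 4, 997 AH

JDN 2301599 is 18 June 1589 in the Gregorian calendar.
In the tabular Islamic calendar that day is Sha'ban 4, 997 AH.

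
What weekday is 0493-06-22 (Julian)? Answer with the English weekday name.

In the proleptic Gregorian calendar this is 23 June 493 (JDN 1901299).
Since JDN mod 7 = 1 (0 = Monday), the day is Tuesday.

Tuesday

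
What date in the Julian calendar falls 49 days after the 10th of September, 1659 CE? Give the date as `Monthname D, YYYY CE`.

October 29, 1659 CE

The starting date is JDN 2327260; 2327260 + 49 = 2327309.
JDN 2327309 corresponds to October 29, 1659 CE.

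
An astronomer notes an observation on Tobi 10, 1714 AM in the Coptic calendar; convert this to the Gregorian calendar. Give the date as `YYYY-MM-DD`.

Julian Day Number of the source date = 2450832.
Converting JDN 2450832 to the Gregorian calendar gives 18 January 1998 CE.

1998-01-18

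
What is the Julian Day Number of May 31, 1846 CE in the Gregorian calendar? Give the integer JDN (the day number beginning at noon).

JDN 2299161 is 15 October 1582 CE (Gregorian); the target day is +96287 days from there, so JDN = 2395448.

2395448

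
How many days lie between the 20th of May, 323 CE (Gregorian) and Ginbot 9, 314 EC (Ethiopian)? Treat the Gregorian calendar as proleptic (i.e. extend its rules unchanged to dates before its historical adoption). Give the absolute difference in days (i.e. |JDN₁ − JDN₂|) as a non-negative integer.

380

JDN of the first date = 1839172.
JDN of the second date = 1838792.
|1838792 − 1839172| = 380.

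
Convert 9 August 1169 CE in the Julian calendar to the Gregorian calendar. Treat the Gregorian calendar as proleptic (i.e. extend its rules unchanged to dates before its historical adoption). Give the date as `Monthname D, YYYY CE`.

August 16, 1169 CE

The Julian–Gregorian offset here is 7 days (Julian trailing).
9 August 1169 Julian + 7 days → 16 August 1169 Gregorian.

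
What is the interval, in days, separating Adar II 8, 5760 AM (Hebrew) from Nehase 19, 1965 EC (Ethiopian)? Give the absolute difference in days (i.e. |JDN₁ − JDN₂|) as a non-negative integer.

9699

First date → JDN 2451619; second date → JDN 2441920.
The interval is |2451619 − 2441920| = 9699 days.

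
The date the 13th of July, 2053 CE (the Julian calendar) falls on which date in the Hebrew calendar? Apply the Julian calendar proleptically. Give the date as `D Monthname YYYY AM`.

11 Av 5813 AM

Julian Day Number of the source date = 2471110.
Converting JDN 2471110 to the Hebrew calendar gives 11 Av 5813 AM.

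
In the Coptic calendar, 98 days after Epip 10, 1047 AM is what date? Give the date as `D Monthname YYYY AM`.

JDN of Epip 10, 1047 AM = 2207390.
2207390 + 98 = 2207488.
JDN 2207488 in the Coptic calendar is 12 Paopi 1048 AM.

12 Paopi 1048 AM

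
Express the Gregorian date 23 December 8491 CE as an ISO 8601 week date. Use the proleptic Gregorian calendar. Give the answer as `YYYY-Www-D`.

The weekday is Sunday (ISO weekday 7).
That Sunday belongs to ISO week 51 of ISO year 8491.

8491-W51-7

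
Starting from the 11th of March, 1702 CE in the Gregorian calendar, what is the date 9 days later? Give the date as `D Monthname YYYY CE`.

20 March 1702 CE

Counting 9 days forward from JDN 2342772 reaches JDN 2342781, which is 20 March 1702 CE.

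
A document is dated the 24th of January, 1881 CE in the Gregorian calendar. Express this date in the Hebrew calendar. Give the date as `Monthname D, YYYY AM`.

Shevat 24, 5641 AM

Both dates share Julian Day Number 2408105; in the Hebrew calendar that is 24 Shevat 5641 AM.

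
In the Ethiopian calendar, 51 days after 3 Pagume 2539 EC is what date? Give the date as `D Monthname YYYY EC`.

Counting 51 days forward from JDN 2651587 reaches JDN 2651638, which is 18 Tikimt 2540 EC.

18 Tikimt 2540 EC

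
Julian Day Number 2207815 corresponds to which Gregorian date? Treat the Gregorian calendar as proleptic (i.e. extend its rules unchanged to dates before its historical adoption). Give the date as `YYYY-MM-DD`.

JDN 2451545 is 1 Jan 2000; 2207815 is −243730 days from there.

1332-09-09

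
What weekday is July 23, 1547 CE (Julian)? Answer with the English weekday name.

In the proleptic Gregorian calendar this is 2 August 1547 (JDN 2286303).
Since JDN mod 7 = 5 (0 = Monday), the day is Saturday.

Saturday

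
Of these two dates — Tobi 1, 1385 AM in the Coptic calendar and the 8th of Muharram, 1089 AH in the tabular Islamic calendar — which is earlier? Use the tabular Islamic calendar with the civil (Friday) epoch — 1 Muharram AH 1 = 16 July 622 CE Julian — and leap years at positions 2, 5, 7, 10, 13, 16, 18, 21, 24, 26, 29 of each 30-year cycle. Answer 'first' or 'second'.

first

Converting both to JDN: 2330656 vs 2333998; the smaller is the first.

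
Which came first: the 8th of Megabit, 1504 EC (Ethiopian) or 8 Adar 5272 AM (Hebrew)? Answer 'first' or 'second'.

Converting both to JDN: 2273379 vs 2273371; the smaller is the second.

second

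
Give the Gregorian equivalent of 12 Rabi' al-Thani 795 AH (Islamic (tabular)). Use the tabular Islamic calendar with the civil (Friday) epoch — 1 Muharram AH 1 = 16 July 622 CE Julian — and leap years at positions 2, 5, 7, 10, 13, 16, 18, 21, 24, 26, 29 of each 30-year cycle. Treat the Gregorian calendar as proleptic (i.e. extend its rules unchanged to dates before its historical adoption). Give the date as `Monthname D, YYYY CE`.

Both dates share Julian Day Number 2229907; in the Gregorian calendar that is 5 March 1393 CE.

March 5, 1393 CE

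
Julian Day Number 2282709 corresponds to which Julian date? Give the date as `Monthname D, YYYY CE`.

JDN 2282709 is 29 September 1537 in the proleptic Gregorian calendar.
In the Julian calendar that day is September 19, 1537 CE.

September 19, 1537 CE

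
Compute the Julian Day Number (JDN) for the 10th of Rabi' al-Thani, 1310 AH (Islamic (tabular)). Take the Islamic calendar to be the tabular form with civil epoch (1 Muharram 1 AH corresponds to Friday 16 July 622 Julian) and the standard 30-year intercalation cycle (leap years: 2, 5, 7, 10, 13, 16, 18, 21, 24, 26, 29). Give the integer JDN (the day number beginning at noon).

In the Gregorian calendar the same day is 1 November 1892.
JDN 2299161 is 15 October 1582 CE (Gregorian); the target day is +113243 days from there, so JDN = 2412404.

2412404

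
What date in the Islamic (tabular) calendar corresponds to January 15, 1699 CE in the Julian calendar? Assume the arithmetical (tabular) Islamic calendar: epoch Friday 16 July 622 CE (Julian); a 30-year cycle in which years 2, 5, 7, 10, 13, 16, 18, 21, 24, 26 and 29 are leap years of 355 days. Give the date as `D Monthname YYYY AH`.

23 Rajab 1110 AH

Both dates share Julian Day Number 2341632; in the tabular Islamic calendar that is 23 Rajab 1110 AH.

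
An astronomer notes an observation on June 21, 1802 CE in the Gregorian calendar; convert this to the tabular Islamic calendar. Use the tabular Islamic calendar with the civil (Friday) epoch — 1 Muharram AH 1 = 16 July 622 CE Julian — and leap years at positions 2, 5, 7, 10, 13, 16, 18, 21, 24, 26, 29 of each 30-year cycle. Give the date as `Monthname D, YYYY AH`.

Safar 19, 1217 AH

Julian Day Number of the source date = 2379398.
Converting JDN 2379398 to the tabular Islamic calendar gives 19 Safar 1217 AH.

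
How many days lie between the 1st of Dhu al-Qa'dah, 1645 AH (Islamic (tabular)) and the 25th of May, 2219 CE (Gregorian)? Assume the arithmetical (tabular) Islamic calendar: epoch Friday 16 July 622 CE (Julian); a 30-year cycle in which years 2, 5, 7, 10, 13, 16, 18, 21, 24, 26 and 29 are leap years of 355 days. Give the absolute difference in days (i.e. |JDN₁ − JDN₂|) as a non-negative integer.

JDN of the first date = 2531314.
JDN of the second date = 2531677.
|2531677 − 2531314| = 363.

363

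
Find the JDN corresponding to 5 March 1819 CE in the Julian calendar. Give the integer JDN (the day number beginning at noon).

In the Gregorian calendar the same day is 17 March 1819.
JDN 2299161 is 15 October 1582 CE (Gregorian); the target day is +86350 days from there, so JDN = 2385511.

2385511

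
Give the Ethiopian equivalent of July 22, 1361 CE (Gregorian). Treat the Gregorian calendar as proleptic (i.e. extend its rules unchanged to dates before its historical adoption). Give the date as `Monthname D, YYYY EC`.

Hamle 20, 1353 EC

Both dates share Julian Day Number 2218358; in the Ethiopian calendar that is 20 Hamle 1353 EC.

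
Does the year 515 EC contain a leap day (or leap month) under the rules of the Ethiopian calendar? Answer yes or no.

515 mod 4 = 3; in the Ethiopian calendar a year is leap when year mod 4 = 3, so it is a leap year.

yes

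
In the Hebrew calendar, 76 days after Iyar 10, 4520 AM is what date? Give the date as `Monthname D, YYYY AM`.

Tammuz 27, 4520 AM

The starting date is JDN 1998768; 1998768 + 76 = 1998844.
JDN 1998844 corresponds to Tammuz 27, 4520 AM.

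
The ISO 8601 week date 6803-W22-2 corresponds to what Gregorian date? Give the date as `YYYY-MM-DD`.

ISO week 1 of 6803 is the week containing the first Thursday of 6803.
Week 22, day 2 (Tuesday) lands on 6803-05-27.

6803-05-27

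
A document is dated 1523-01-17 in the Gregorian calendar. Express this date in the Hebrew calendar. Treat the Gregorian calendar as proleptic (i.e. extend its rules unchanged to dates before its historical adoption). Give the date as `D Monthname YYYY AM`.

Both dates share Julian Day Number 2277340; in the Hebrew calendar that is 20 Tevet 5283 AM.

20 Tevet 5283 AM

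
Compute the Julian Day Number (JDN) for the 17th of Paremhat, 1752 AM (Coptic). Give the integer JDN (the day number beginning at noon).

In the Gregorian calendar the same day is 26 March 2036.
JDN 2400001 is 17 November 1858 CE (Gregorian), MJD 0; the target day is +64778 days from there, so JDN = 2464779.

2464779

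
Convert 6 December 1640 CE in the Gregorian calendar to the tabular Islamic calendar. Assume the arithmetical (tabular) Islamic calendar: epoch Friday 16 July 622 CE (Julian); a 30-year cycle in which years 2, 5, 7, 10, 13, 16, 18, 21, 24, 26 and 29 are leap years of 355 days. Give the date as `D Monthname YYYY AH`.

Both dates share Julian Day Number 2320398; in the tabular Islamic calendar that is 21 Sha'ban 1050 AH.

21 Sha'ban 1050 AH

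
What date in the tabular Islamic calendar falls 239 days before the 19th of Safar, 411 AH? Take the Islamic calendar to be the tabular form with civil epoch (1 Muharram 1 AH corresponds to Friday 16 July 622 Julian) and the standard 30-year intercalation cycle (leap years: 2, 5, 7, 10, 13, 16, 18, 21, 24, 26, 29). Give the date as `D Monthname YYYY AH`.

16 Jumada al-Thani 410 AH

JDN of the 19th of Safar, 411 AH = 2093778.
2093778 − 239 = 2093539.
JDN 2093539 in the tabular Islamic calendar is 16 Jumada al-Thani 410 AH.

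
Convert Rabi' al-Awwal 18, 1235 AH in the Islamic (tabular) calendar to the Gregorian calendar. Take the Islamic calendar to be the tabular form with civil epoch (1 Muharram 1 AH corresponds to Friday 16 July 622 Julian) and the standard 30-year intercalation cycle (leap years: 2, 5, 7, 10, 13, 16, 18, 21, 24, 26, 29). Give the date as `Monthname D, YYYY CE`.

Both dates share Julian Day Number 2385804; in the Gregorian calendar that is 4 January 1820 CE.

January 4, 1820 CE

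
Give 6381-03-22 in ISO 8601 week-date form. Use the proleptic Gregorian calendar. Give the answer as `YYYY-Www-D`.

6381-W12-7

The weekday is Sunday (ISO weekday 7).
That Sunday belongs to ISO week 12 of ISO year 6381.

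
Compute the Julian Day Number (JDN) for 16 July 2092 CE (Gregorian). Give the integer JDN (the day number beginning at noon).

JDN 2299161 is 15 October 1582 CE (Gregorian); the target day is +186184 days from there, so JDN = 2485345.

2485345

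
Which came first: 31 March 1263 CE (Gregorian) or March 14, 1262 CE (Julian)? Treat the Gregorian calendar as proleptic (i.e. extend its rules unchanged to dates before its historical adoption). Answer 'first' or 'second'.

second

First date → JDN 2182451; second date → JDN 2182076.
JDN 2182076 < JDN 2182451, so the second date is earlier.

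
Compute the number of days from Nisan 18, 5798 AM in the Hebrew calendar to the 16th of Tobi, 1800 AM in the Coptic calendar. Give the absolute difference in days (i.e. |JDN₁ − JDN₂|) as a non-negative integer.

First date → JDN 2465537; second date → JDN 2482250.
The interval is |2465537 − 2482250| = 16713 days.

16713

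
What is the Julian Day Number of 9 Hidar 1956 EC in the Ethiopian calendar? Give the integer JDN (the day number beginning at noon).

2438353

In the Gregorian calendar the same day is 19 November 1963.
JDN 2400001 is 17 November 1858 CE (Gregorian), MJD 0; the target day is +38352 days from there, so JDN = 2438353.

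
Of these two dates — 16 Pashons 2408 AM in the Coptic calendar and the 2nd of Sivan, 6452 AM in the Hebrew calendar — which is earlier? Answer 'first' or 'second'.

first

First date → JDN 2704442; second date → JDN 2704452.
JDN 2704442 < JDN 2704452, so the first date is earlier.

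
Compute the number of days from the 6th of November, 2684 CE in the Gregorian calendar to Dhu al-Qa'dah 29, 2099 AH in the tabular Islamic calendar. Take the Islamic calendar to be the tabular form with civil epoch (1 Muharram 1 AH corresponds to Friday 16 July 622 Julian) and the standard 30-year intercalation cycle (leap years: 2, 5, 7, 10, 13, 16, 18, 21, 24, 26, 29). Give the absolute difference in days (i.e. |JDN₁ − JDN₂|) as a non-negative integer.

First date → JDN 2701681; second date → JDN 2692224.
The interval is |2701681 − 2692224| = 9457 days.

9457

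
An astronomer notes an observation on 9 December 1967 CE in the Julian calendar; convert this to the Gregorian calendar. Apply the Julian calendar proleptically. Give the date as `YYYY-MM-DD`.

The Julian–Gregorian offset here is 13 days (Julian trailing).
9 December 1967 Julian + 13 days → 22 December 1967 Gregorian.

1967-12-22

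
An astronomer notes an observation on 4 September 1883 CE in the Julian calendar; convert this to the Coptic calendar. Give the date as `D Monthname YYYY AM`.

Julian Day Number of the source date = 2409070.
Converting JDN 2409070 to the Coptic calendar gives 6 Thout 1600 AM.

6 Thout 1600 AM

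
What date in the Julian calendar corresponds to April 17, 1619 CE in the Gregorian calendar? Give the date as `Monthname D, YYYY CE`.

April 7, 1619 CE

The Julian–Gregorian offset here is 10 days (Julian trailing).
17 April 1619 Gregorian − 10 days → 7 April 1619 Julian.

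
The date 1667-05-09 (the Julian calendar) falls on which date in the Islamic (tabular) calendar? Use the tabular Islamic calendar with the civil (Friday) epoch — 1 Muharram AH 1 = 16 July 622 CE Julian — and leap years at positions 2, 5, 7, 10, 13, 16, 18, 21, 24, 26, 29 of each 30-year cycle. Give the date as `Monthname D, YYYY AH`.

The source date corresponds to 19 May 1667 in the Gregorian calendar (JDN 2330058).
That day falls on 25 Dhu al-Qa'dah 1077 AH in the tabular Islamic calendar.

Dhu al-Qa'dah 25, 1077 AH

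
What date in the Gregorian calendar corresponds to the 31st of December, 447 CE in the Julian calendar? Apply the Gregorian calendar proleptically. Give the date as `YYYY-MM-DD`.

0448-01-01

The Julian–Gregorian offset here is 1 day (Julian trailing).
31 December 447 Julian + 1 day → 1 January 448 Gregorian.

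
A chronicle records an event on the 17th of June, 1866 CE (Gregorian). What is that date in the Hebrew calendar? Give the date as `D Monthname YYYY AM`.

4 Tammuz 5626 AM

Both dates share Julian Day Number 2402770; in the Hebrew calendar that is 4 Tammuz 5626 AM.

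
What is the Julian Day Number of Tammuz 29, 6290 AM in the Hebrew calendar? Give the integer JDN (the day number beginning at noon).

2645331

Equivalently 27 July 2530 (Gregorian).
JDN 2451545 is 1 January 2000 CE (Gregorian); the target day is +193786 days from there, so JDN = 2645331.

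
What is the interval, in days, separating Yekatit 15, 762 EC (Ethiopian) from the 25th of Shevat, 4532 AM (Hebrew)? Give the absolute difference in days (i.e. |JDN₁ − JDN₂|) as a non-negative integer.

725

First date → JDN 2002340; second date → JDN 2003065.
The interval is |2002340 − 2003065| = 725 days.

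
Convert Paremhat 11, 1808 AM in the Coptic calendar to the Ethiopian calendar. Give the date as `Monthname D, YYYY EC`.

Megabit 11, 2084 EC

Julian Day Number of the source date = 2485227.
Converting JDN 2485227 to the Ethiopian calendar gives 11 Megabit 2084 EC.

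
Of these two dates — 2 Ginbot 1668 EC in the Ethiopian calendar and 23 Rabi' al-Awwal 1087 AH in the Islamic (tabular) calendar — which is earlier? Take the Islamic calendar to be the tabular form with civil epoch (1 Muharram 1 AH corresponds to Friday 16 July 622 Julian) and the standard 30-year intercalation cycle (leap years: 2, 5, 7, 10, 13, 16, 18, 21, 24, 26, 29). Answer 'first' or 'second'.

first

The two dates have Julian Day Numbers 2333334 and 2333363 respectively.
Since 2333334 < 2333363, the first date comes first.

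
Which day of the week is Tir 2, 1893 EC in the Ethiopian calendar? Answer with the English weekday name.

Thursday

This is JDN 2415395 (10 January 1901 Gregorian).
2415395 ≡ 3 (mod 7); counting from Monday = 0 gives Thursday.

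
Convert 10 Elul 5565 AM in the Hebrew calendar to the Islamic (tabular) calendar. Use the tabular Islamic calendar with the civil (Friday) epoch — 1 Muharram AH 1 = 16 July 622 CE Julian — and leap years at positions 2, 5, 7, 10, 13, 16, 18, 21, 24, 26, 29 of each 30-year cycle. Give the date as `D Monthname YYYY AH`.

9 Jumada al-Thani 1220 AH

Julian Day Number of the source date = 2380569.
Converting JDN 2380569 to the tabular Islamic calendar gives 9 Jumada al-Thani 1220 AH.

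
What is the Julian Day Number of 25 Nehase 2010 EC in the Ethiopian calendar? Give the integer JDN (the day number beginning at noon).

2458362

Equivalently 31 August 2018 (Gregorian).
JDN 2299161 is 15 October 1582 CE (Gregorian); the target day is +159201 days from there, so JDN = 2458362.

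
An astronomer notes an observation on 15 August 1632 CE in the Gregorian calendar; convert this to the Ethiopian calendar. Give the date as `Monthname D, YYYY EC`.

Both dates share Julian Day Number 2317363; in the Ethiopian calendar that is 12 Nehase 1624 EC.

Nehase 12, 1624 EC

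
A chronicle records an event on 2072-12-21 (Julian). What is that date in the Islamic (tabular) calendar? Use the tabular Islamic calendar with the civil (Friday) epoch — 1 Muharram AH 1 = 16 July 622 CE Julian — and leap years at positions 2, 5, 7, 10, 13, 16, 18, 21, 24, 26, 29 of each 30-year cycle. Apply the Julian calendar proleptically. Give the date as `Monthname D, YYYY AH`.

Dhu al-Hijjah 23, 1495 AH

Both dates share Julian Day Number 2478211; in the tabular Islamic calendar that is 23 Dhu al-Hijjah 1495 AH.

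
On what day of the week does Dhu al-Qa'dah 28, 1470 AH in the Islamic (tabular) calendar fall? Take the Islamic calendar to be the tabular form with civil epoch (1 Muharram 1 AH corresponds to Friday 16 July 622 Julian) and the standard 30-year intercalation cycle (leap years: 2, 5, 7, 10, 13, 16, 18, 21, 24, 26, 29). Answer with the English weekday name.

Monday

This is JDN 2469327 (7 September 2048 Gregorian).
Since JDN mod 7 = 0 (0 = Monday), the day is Monday.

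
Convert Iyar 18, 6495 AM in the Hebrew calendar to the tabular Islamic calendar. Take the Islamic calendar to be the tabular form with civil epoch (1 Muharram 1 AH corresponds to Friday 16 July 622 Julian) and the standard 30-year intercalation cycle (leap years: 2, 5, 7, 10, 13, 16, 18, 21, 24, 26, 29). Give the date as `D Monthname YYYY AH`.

18 Sha'ban 2178 AH

Both dates share Julian Day Number 2720120; in the tabular Islamic calendar that is 18 Sha'ban 2178 AH.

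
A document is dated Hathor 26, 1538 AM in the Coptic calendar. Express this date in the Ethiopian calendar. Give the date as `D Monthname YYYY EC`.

26 Hidar 1814 EC

The source date corresponds to 4 December 1821 in the Gregorian calendar (JDN 2386504).
That day falls on 26 Hidar 1814 EC in the Ethiopian calendar.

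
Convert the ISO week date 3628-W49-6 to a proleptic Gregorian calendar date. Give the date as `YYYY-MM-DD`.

3628-12-09

ISO week 1 of 3628 is the week containing the first Thursday of 3628.
Week 49, day 6 (Saturday) lands on 3628-12-09.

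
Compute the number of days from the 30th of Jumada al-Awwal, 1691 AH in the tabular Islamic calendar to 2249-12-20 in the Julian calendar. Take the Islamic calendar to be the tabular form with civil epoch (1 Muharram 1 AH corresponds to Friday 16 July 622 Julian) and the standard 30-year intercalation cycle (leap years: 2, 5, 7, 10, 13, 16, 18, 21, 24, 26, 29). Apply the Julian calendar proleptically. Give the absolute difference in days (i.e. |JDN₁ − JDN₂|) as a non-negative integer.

4608

JDN of the first date = 2547467.
JDN of the second date = 2542859.
|2542859 − 2547467| = 4608.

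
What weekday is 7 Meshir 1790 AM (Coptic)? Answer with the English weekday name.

Wednesday

Equivalently 14 February 2074 Gregorian, JDN 2478618.
Since JDN mod 7 = 2 (0 = Monday), the day is Wednesday.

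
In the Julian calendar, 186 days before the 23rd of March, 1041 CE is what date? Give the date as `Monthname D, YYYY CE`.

Counting 186 days back from JDN 2101365 reaches JDN 2101179, which is September 18, 1040 CE.

September 18, 1040 CE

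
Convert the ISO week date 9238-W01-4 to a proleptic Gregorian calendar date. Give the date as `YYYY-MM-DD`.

9238-01-07

ISO week 1 of 9238 is the week containing the first Thursday of 9238.
Week 1, day 4 (Thursday) lands on 9238-01-07.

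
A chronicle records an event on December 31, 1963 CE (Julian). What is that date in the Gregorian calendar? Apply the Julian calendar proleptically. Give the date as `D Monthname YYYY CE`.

13 January 1964 CE

At this point the Julian calendar is 13 days behind the Gregorian.
31 December 1963 Julian + 13 days → 13 January 1964 Gregorian.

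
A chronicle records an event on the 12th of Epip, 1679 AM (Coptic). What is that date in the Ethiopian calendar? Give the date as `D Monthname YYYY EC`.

Julian Day Number of the source date = 2438230.
Converting JDN 2438230 to the Ethiopian calendar gives 12 Hamle 1955 EC.

12 Hamle 1955 EC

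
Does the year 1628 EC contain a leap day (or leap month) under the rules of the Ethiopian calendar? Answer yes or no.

no

1628 mod 4 = 0; in the Ethiopian calendar a year is leap when year mod 4 = 3, so it is a common year.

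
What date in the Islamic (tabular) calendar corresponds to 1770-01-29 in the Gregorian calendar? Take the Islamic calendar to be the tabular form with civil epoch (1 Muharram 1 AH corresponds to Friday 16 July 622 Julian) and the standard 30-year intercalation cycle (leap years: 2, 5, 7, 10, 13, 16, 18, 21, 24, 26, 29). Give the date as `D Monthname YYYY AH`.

Both dates share Julian Day Number 2367568; in the tabular Islamic calendar that is 2 Shawwal 1183 AH.

2 Shawwal 1183 AH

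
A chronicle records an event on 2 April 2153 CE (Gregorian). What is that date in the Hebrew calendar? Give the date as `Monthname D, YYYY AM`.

Julian Day Number of the source date = 2507519.
Converting JDN 2507519 to the Hebrew calendar gives 7 Nisan 5913 AM.

Nisan 7, 5913 AM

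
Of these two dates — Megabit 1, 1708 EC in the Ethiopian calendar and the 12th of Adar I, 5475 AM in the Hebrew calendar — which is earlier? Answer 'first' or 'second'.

First date → JDN 2347883; second date → JDN 2347496.
JDN 2347496 < JDN 2347883, so the second date is earlier.

second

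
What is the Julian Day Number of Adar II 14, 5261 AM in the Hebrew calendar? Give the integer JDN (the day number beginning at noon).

In the proleptic Gregorian calendar the same day is 14 March 1501.
JDN 2299161 is 15 October 1582 CE (Gregorian); the target day is −29800 days from there, so JDN = 2269361.

2269361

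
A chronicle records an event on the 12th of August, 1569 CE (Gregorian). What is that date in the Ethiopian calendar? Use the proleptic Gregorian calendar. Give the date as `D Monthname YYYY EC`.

9 Nehase 1561 EC

Both dates share Julian Day Number 2294349; in the Ethiopian calendar that is 9 Nehase 1561 EC.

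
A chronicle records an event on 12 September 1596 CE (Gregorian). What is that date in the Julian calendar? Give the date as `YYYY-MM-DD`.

1596-09-02

The Julian–Gregorian offset here is 10 days (Julian trailing).
12 September 1596 Gregorian − 10 days → 2 September 1596 Julian.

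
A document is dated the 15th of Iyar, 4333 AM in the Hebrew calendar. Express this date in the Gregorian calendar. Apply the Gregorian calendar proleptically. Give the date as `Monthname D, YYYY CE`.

May 6, 573 CE

Julian Day Number of the source date = 1930470.
Converting JDN 1930470 to the Gregorian calendar gives 6 May 573 CE.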